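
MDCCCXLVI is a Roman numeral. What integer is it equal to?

MDCCCXLVI: M=1000, D=500, C=100, C=100, C=100, XL=40, V=5, I=1
1000 + 500 + 100 + 100 + 100 + 40 + 5 + 1 = 1846

1846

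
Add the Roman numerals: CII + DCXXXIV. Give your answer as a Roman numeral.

CII = 102
DCXXXIV = 634
102 + 634 = 736

DCCXXXVI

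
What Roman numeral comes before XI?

XI = 11, so the previous integer is 11 - 1 = 10

X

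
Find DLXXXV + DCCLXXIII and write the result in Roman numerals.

DLXXXV = 585
DCCLXXIII = 773
585 + 773 = 1358

MCCCLVIII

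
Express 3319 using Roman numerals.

Convert 3319 to Roman numerals:
  3319 contains 3×1000 (MMM)
  319 contains 3×100 (CCC)
  19 contains 1×10 (X)
  9 contains 1×9 (IX)

MMMCCCXIX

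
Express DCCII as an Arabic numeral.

DCCII: D=500, C=100, C=100, I=1, I=1
500 + 100 + 100 + 1 + 1 = 702

702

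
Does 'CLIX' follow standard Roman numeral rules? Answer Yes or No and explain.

'CLIX': Check the rules: uses only the symbols I, V, X, L, C, D, M; no symbol is repeated more than three times in a row; V, L and D each appear at most once; the only place a smaller symbol precedes a larger one is the allowed subtractive pair IX, the symbol right after such a pair (if any) is smaller than the pair's first symbol, and otherwise the values never increase from left to right. Value: C (100) + L (50) + IX (9) = 159. So it is a valid standard Roman numeral.

Yes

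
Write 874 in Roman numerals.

Convert 874 to Roman numerals:
  874 contains 1×500 (D)
  374 contains 3×100 (CCC)
  74 contains 1×50 (L)
  24 contains 2×10 (XX)
  4 contains 1×4 (IV)

DCCCLXXIV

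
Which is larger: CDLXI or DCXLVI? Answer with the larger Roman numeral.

CDLXI = 461
DCXLVI = 646
646 is larger

DCXLVI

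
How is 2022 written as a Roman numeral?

Convert 2022 to Roman numerals:
  2022 contains 2×1000 (MM)
  22 contains 2×10 (XX)
  2 contains 2×1 (II)

MMXXII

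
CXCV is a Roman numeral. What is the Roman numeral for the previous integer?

CXCV = 195, so the previous integer is 195 - 1 = 194

CXCIV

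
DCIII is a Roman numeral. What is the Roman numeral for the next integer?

DCIII = 603; next is 604

DCIV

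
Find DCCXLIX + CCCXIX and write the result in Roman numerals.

DCCXLIX = 749
CCCXIX = 319
749 + 319 = 1068

MLXVIII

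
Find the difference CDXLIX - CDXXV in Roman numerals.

CDXLIX = 449
CDXXV = 425
449 - 425 = 24

XXIV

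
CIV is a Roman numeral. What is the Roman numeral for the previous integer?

CIV = 104; previous is 103

CIII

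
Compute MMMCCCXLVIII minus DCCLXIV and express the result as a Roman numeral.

MMMCCCXLVIII = 3348
DCCLXIV = 764
3348 - 764 = 2584

MMDLXXXIV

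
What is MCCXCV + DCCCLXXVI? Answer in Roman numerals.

MCCXCV = 1295
DCCCLXXVI = 876
1295 + 876 = 2171

MMCLXXI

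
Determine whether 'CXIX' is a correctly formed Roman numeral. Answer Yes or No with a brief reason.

'CXIX': Check the rules: uses only the symbols I, V, X, L, C, D, M; no symbol is repeated more than three times in a row; V, L and D each appear at most once; the only place a smaller symbol precedes a larger one is the allowed subtractive pair IX, the symbol right after such a pair (if any) is smaller than the pair's first symbol, and otherwise the values never increase from left to right. Value: C (100) + X (10) + IX (9) = 119. So it is a valid standard Roman numeral.

Yes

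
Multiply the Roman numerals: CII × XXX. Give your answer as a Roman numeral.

CII = 102
XXX = 30
102 × 30 = 3060

MMMLX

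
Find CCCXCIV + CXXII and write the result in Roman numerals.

CCCXCIV = 394
CXXII = 122
394 + 122 = 516

DXVI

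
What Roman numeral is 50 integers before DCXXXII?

DCXXXII = 632
632 - 50 = 582

DLXXXII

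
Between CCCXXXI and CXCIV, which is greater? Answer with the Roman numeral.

CCCXXXI = 331
CXCIV = 194
331 is larger

CCCXXXI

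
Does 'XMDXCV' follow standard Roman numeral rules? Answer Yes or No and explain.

'XMDXCV': Invalid subtractive combination: XM

No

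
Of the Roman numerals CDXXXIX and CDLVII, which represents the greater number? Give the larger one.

CDXXXIX = 439
CDLVII = 457
457 is larger

CDLVII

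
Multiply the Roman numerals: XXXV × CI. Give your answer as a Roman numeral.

XXXV = 35
CI = 101
35 × 101 = 3535

MMMDXXXV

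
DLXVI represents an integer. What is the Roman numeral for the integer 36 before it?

DLXVI = 566
566 - 36 = 530

DXXX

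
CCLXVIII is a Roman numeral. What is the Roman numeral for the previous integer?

CCLXVIII = 268; previous is 267

CCLXVII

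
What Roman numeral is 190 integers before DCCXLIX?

DCCXLIX = 749
749 - 190 = 559

DLIX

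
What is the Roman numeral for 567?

Convert 567 to Roman numerals:
  567 contains 1×500 (D)
  67 contains 1×50 (L)
  17 contains 1×10 (X)
  7 contains 1×5 (V)
  2 contains 2×1 (II)

DLXVII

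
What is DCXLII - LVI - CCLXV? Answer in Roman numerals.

DCXLII = 642, LVI = 56, CCLXV = 265
642 - 56 = 586
586 - 265 = 321

CCCXXI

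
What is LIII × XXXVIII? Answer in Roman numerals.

LIII = 53
XXXVIII = 38
53 × 38 = 2014

MMXIV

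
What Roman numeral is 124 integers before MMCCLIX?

MMCCLIX = 2259
2259 - 124 = 2135

MMCXXXV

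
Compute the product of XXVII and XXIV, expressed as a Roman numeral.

XXVII = 27
XXIV = 24
27 × 24 = 648

DCXLVIII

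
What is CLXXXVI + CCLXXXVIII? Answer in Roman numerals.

CLXXXVI = 186
CCLXXXVIII = 288
186 + 288 = 474

CDLXXIV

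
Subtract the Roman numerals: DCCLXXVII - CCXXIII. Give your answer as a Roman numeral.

DCCLXXVII = 777
CCXXIII = 223
777 - 223 = 554

DLIV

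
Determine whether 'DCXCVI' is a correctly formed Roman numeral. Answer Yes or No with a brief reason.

'DCXCVI': Check the rules: uses only the symbols I, V, X, L, C, D, M; no symbol is repeated more than three times in a row; V, L and D each appear at most once; the only place a smaller symbol precedes a larger one is the allowed subtractive pair XC, the symbol right after such a pair (if any) is smaller than the pair's first symbol, and otherwise the values never increase from left to right. Value: D (500) + C (100) + XC (90) + V (5) + I (1) = 696. So it is a valid standard Roman numeral.

Yes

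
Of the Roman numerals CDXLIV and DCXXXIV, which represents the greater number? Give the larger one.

CDXLIV = 444
DCXXXIV = 634
634 is larger

DCXXXIV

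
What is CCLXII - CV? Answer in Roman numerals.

CCLXII = 262
CV = 105
262 - 105 = 157

CLVII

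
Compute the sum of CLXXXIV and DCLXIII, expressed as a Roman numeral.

CLXXXIV = 184
DCLXIII = 663
184 + 663 = 847

DCCCXLVII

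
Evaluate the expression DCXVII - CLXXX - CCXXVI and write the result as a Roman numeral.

DCXVII = 617, CLXXX = 180, CCXXVI = 226
617 - 180 = 437
437 - 226 = 211

CCXI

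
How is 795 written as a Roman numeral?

Convert 795 to Roman numerals:
  795 contains 1×500 (D)
  295 contains 2×100 (CC)
  95 contains 1×90 (XC)
  5 contains 1×5 (V)

DCCXCV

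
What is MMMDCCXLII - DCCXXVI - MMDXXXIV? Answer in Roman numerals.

MMMDCCXLII = 3742, DCCXXVI = 726, MMDXXXIV = 2534
3742 - 726 = 3016
3016 - 2534 = 482

CDLXXXII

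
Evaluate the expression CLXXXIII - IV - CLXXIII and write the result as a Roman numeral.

CLXXXIII = 183, IV = 4, CLXXIII = 173
183 - 4 = 179
179 - 173 = 6

VI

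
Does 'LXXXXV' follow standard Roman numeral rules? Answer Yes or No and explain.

'LXXXXV': More than 3 consecutive X's

No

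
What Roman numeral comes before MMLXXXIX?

MMLXXXIX = 2089, so the previous integer is 2089 - 1 = 2088

MMLXXXVIII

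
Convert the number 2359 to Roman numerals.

Convert 2359 to Roman numerals:
  2359 contains 2×1000 (MM)
  359 contains 3×100 (CCC)
  59 contains 1×50 (L)
  9 contains 1×9 (IX)

MMCCCLIX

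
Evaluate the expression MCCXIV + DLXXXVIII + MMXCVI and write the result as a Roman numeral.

MCCXIV = 1214, DLXXXVIII = 588, MMXCVI = 2096
1214 + 588 = 1802
1802 + 2096 = 3898

MMMDCCCXCVIII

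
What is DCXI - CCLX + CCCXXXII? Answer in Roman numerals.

DCXI = 611, CCLX = 260, CCCXXXII = 332
611 - 260 = 351
351 + 332 = 683

DCLXXXIII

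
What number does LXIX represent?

LXIX: L=50, X=10, IX=9
50 + 10 + 9 = 69

69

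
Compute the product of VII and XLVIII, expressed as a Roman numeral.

VII = 7
XLVIII = 48
7 × 48 = 336

CCCXXXVI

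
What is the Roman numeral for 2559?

Convert 2559 to Roman numerals:
  2559 contains 2×1000 (MM)
  559 contains 1×500 (D)
  59 contains 1×50 (L)
  9 contains 1×9 (IX)

MMDLIX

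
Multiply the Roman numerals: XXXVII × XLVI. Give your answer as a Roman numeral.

XXXVII = 37
XLVI = 46
37 × 46 = 1702

MDCCII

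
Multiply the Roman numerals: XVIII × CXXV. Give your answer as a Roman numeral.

XVIII = 18
CXXV = 125
18 × 125 = 2250

MMCCL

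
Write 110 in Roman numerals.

Convert 110 to Roman numerals:
  110 contains 1×100 (C)
  10 contains 1×10 (X)

CX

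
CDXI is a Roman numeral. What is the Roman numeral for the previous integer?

CDXI = 411, so the previous integer is 411 - 1 = 410

CDX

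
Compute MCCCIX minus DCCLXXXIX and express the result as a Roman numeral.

MCCCIX = 1309
DCCLXXXIX = 789
1309 - 789 = 520

DXX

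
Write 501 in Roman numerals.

Convert 501 to Roman numerals:
  501 contains 1×500 (D)
  1 contains 1×1 (I)

DI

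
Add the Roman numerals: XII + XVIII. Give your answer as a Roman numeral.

XII = 12
XVIII = 18
12 + 18 = 30

XXX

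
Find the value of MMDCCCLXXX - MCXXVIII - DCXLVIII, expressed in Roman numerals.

MMDCCCLXXX = 2880, MCXXVIII = 1128, DCXLVIII = 648
2880 - 1128 = 1752
1752 - 648 = 1104

MCIV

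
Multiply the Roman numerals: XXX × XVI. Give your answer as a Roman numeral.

XXX = 30
XVI = 16
30 × 16 = 480

CDLXXX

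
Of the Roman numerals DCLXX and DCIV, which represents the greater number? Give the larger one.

DCLXX = 670
DCIV = 604
670 is larger

DCLXX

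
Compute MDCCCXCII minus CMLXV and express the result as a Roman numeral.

MDCCCXCII = 1892
CMLXV = 965
1892 - 965 = 927

CMXXVII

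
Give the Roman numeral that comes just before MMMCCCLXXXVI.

MMMCCCLXXXVI = 3386; previous is 3385

MMMCCCLXXXV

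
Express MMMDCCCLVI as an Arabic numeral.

MMMDCCCLVI: M=1000, M=1000, M=1000, D=500, C=100, C=100, C=100, L=50, V=5, I=1
1000 + 1000 + 1000 + 500 + 100 + 100 + 100 + 50 + 5 + 1 = 3856

3856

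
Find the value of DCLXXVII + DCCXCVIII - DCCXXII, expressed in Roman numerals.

DCLXXVII = 677, DCCXCVIII = 798, DCCXXII = 722
677 + 798 = 1475
1475 - 722 = 753

DCCLIII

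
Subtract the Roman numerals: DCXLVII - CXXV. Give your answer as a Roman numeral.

DCXLVII = 647
CXXV = 125
647 - 125 = 522

DXXII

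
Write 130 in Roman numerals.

Convert 130 to Roman numerals:
  130 contains 1×100 (C)
  30 contains 3×10 (XXX)

CXXX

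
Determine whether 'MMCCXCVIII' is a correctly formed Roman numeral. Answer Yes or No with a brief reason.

'MMCCXCVIII': Check the rules: uses only the symbols I, V, X, L, C, D, M; no symbol is repeated more than three times in a row; V, L and D each appear at most once; the only place a smaller symbol precedes a larger one is the allowed subtractive pair XC, the symbol right after such a pair (if any) is smaller than the pair's first symbol, and otherwise the values never increase from left to right. Value: M (1000) + M (1000) + C (100) + C (100) + XC (90) + V (5) + I (1) + I (1) + I (1) = 2298. So it is a valid standard Roman numeral.

Yes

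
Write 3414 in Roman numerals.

Convert 3414 to Roman numerals:
  3414 contains 3×1000 (MMM)
  414 contains 1×400 (CD)
  14 contains 1×10 (X)
  4 contains 1×4 (IV)

MMMCDXIV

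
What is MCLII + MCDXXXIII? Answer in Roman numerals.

MCLII = 1152
MCDXXXIII = 1433
1152 + 1433 = 2585

MMDLXXXV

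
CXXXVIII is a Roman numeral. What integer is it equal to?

CXXXVIII: C=100, X=10, X=10, X=10, V=5, I=1, I=1, I=1
100 + 10 + 10 + 10 + 5 + 1 + 1 + 1 = 138

138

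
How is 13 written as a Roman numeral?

Convert 13 to Roman numerals:
  13 contains 1×10 (X)
  3 contains 3×1 (III)

XIII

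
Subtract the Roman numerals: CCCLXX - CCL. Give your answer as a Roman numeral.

CCCLXX = 370
CCL = 250
370 - 250 = 120

CXX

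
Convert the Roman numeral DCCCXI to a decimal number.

DCCCXI: D=500, C=100, C=100, C=100, X=10, I=1
500 + 100 + 100 + 100 + 10 + 1 = 811

811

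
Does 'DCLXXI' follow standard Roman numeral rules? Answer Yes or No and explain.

'DCLXXI': Check the rules: uses only the symbols I, V, X, L, C, D, M; no symbol is repeated more than three times in a row; V, L and D each appear at most once; no smaller symbol precedes a larger one (values never increase from left to right). Value: D (500) + C (100) + L (50) + X (10) + X (10) + I (1) = 671. So it is a valid standard Roman numeral.

Yes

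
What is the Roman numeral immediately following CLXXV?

CLXXV = 175, so the next integer is 175 + 1 = 176

CLXXVI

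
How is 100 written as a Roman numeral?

Convert 100 to Roman numerals:
  100 contains 1×100 (C)

C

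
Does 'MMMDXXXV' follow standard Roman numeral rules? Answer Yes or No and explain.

'MMMDXXXV': Check the rules: uses only the symbols I, V, X, L, C, D, M; no symbol is repeated more than three times in a row; V, L and D each appear at most once; no smaller symbol precedes a larger one (values never increase from left to right). Value: M (1000) + M (1000) + M (1000) + D (500) + X (10) + X (10) + X (10) + V (5) = 3535. So it is a valid standard Roman numeral.

Yes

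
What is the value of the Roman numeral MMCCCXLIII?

MMCCCXLIII: M=1000, M=1000, C=100, C=100, C=100, XL=40, I=1, I=1, I=1
1000 + 1000 + 100 + 100 + 100 + 40 + 1 + 1 + 1 = 2343

2343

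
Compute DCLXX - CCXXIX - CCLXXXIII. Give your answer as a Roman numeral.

DCLXX = 670, CCXXIX = 229, CCLXXXIII = 283
670 - 229 = 441
441 - 283 = 158

CLVIII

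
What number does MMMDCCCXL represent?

MMMDCCCXL: M=1000, M=1000, M=1000, D=500, C=100, C=100, C=100, XL=40
1000 + 1000 + 1000 + 500 + 100 + 100 + 100 + 40 = 3840

3840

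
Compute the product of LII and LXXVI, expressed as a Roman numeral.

LII = 52
LXXVI = 76
52 × 76 = 3952

MMMCMLII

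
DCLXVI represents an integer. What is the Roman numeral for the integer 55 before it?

DCLXVI = 666
666 - 55 = 611

DCXI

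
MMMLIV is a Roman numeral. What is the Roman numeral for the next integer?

MMMLIV = 3054, so the next integer is 3054 + 1 = 3055

MMMLV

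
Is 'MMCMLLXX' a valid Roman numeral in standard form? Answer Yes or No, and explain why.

'MMCMLLXX': L should not appear more than once

No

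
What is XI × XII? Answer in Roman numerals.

XI = 11
XII = 12
11 × 12 = 132

CXXXII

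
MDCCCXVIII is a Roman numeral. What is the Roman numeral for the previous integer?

MDCCCXVIII = 1818; previous is 1817

MDCCCXVII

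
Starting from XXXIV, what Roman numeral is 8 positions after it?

XXXIV = 34
34 + 8 = 42

XLII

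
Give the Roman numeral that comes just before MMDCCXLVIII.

MMDCCXLVIII = 2748; previous is 2747

MMDCCXLVII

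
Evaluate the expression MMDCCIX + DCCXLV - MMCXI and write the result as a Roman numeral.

MMDCCIX = 2709, DCCXLV = 745, MMCXI = 2111
2709 + 745 = 3454
3454 - 2111 = 1343

MCCCXLIII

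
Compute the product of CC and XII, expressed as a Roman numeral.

CC = 200
XII = 12
200 × 12 = 2400

MMCD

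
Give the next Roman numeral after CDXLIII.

CDXLIII = 443, so the next integer is 443 + 1 = 444

CDXLIV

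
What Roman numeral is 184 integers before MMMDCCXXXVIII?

MMMDCCXXXVIII = 3738
3738 - 184 = 3554

MMMDLIV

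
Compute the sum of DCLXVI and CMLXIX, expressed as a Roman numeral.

DCLXVI = 666
CMLXIX = 969
666 + 969 = 1635

MDCXXXV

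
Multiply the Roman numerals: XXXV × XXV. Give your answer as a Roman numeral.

XXXV = 35
XXV = 25
35 × 25 = 875

DCCCLXXV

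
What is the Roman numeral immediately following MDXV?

MDXV = 1515, so the next integer is 1515 + 1 = 1516

MDXVI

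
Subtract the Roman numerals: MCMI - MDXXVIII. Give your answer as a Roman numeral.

MCMI = 1901
MDXXVIII = 1528
1901 - 1528 = 373

CCCLXXIII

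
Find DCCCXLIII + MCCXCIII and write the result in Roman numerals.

DCCCXLIII = 843
MCCXCIII = 1293
843 + 1293 = 2136

MMCXXXVI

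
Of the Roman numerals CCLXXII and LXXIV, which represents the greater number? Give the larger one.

CCLXXII = 272
LXXIV = 74
272 is larger

CCLXXII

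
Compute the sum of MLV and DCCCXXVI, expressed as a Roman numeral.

MLV = 1055
DCCCXXVI = 826
1055 + 826 = 1881

MDCCCLXXXI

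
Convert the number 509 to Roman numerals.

Convert 509 to Roman numerals:
  509 contains 1×500 (D)
  9 contains 1×9 (IX)

DIX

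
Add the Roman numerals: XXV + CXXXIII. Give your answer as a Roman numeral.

XXV = 25
CXXXIII = 133
25 + 133 = 158

CLVIII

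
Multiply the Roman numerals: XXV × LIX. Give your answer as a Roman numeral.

XXV = 25
LIX = 59
25 × 59 = 1475

MCDLXXV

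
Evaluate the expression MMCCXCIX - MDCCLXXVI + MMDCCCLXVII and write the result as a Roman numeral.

MMCCXCIX = 2299, MDCCLXXVI = 1776, MMDCCCLXVII = 2867
2299 - 1776 = 523
523 + 2867 = 3390

MMMCCCXC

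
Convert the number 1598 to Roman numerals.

Convert 1598 to Roman numerals:
  1598 contains 1×1000 (M)
  598 contains 1×500 (D)
  98 contains 1×90 (XC)
  8 contains 1×5 (V)
  3 contains 3×1 (III)

MDXCVIII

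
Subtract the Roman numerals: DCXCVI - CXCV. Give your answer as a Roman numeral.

DCXCVI = 696
CXCV = 195
696 - 195 = 501

DI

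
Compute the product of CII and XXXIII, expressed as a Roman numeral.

CII = 102
XXXIII = 33
102 × 33 = 3366

MMMCCCLXVI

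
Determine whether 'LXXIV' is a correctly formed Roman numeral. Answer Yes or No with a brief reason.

'LXXIV': Check the rules: uses only the symbols I, V, X, L, C, D, M; no symbol is repeated more than three times in a row; V, L and D each appear at most once; the only place a smaller symbol precedes a larger one is the allowed subtractive pair IV, the symbol right after such a pair (if any) is smaller than the pair's first symbol, and otherwise the values never increase from left to right. Value: L (50) + X (10) + X (10) + IV (4) = 74. So it is a valid standard Roman numeral.

Yes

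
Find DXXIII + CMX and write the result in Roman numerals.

DXXIII = 523
CMX = 910
523 + 910 = 1433

MCDXXXIII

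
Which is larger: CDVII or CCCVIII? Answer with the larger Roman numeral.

CDVII = 407
CCCVIII = 308
407 is larger

CDVII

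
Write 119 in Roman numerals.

Convert 119 to Roman numerals:
  119 contains 1×100 (C)
  19 contains 1×10 (X)
  9 contains 1×9 (IX)

CXIX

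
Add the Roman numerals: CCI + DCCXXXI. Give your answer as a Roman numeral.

CCI = 201
DCCXXXI = 731
201 + 731 = 932

CMXXXII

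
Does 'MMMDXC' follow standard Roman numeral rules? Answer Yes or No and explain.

'MMMDXC': Check the rules: uses only the symbols I, V, X, L, C, D, M; no symbol is repeated more than three times in a row; V, L and D each appear at most once; the only place a smaller symbol precedes a larger one is the allowed subtractive pair XC, the symbol right after such a pair (if any) is smaller than the pair's first symbol, and otherwise the values never increase from left to right. Value: M (1000) + M (1000) + M (1000) + D (500) + XC (90) = 3590. So it is a valid standard Roman numeral.

Yes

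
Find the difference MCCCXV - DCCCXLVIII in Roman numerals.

MCCCXV = 1315
DCCCXLVIII = 848
1315 - 848 = 467

CDLXVII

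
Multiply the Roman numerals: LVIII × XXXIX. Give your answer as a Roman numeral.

LVIII = 58
XXXIX = 39
58 × 39 = 2262

MMCCLXII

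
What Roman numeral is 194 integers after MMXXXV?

MMXXXV = 2035
2035 + 194 = 2229

MMCCXXIX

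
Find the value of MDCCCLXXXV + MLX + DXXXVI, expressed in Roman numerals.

MDCCCLXXXV = 1885, MLX = 1060, DXXXVI = 536
1885 + 1060 = 2945
2945 + 536 = 3481

MMMCDLXXXI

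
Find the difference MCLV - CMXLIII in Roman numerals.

MCLV = 1155
CMXLIII = 943
1155 - 943 = 212

CCXII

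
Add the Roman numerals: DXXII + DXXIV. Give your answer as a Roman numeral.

DXXII = 522
DXXIV = 524
522 + 524 = 1046

MXLVI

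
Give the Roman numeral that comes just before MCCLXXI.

MCCLXXI = 1271; previous is 1270

MCCLXX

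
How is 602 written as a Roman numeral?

Convert 602 to Roman numerals:
  602 contains 1×500 (D)
  102 contains 1×100 (C)
  2 contains 2×1 (II)

DCII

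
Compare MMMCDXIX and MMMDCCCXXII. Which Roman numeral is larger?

MMMCDXIX = 3419
MMMDCCCXXII = 3822
3822 is larger

MMMDCCCXXII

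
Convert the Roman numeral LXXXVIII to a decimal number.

LXXXVIII: L=50, X=10, X=10, X=10, V=5, I=1, I=1, I=1
50 + 10 + 10 + 10 + 5 + 1 + 1 + 1 = 88

88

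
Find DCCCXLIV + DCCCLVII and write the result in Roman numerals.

DCCCXLIV = 844
DCCCLVII = 857
844 + 857 = 1701

MDCCI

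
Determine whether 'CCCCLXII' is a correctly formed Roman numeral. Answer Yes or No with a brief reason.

'CCCCLXII': More than 3 consecutive C's

No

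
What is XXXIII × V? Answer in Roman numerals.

XXXIII = 33
V = 5
33 × 5 = 165

CLXV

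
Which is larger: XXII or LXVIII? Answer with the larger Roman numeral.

XXII = 22
LXVIII = 68
68 is larger

LXVIII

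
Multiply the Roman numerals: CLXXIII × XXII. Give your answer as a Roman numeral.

CLXXIII = 173
XXII = 22
173 × 22 = 3806

MMMDCCCVI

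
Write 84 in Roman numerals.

Convert 84 to Roman numerals:
  84 contains 1×50 (L)
  34 contains 3×10 (XXX)
  4 contains 1×4 (IV)

LXXXIV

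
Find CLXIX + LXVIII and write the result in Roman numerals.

CLXIX = 169
LXVIII = 68
169 + 68 = 237

CCXXXVII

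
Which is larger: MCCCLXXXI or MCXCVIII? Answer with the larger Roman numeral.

MCCCLXXXI = 1381
MCXCVIII = 1198
1381 is larger

MCCCLXXXI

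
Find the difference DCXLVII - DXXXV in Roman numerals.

DCXLVII = 647
DXXXV = 535
647 - 535 = 112

CXII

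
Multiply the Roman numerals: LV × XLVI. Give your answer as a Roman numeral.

LV = 55
XLVI = 46
55 × 46 = 2530

MMDXXX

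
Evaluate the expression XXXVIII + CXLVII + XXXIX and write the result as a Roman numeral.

XXXVIII = 38, CXLVII = 147, XXXIX = 39
38 + 147 = 185
185 + 39 = 224

CCXXIV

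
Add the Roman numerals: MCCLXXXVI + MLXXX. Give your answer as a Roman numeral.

MCCLXXXVI = 1286
MLXXX = 1080
1286 + 1080 = 2366

MMCCCLXVI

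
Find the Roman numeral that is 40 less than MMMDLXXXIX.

MMMDLXXXIX = 3589
3589 - 40 = 3549

MMMDXLIX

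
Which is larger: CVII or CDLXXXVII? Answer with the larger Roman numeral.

CVII = 107
CDLXXXVII = 487
487 is larger

CDLXXXVII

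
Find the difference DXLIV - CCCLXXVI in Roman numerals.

DXLIV = 544
CCCLXXVI = 376
544 - 376 = 168

CLXVIII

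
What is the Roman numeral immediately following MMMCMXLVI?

MMMCMXLVI = 3946; next is 3947

MMMCMXLVII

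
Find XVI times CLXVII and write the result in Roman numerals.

XVI = 16
CLXVII = 167
16 × 167 = 2672

MMDCLXXII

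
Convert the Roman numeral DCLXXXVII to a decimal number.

DCLXXXVII: D=500, C=100, L=50, X=10, X=10, X=10, V=5, I=1, I=1
500 + 100 + 50 + 10 + 10 + 10 + 5 + 1 + 1 = 687

687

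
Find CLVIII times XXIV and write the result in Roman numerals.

CLVIII = 158
XXIV = 24
158 × 24 = 3792

MMMDCCXCII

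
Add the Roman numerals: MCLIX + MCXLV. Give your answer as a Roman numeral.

MCLIX = 1159
MCXLV = 1145
1159 + 1145 = 2304

MMCCCIV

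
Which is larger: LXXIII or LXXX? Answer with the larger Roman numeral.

LXXIII = 73
LXXX = 80
80 is larger

LXXX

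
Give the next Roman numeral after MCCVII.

MCCVII = 1207; next is 1208

MCCVIII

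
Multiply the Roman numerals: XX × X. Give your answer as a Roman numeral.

XX = 20
X = 10
20 × 10 = 200

CC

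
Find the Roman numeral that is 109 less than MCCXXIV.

MCCXXIV = 1224
1224 - 109 = 1115

MCXV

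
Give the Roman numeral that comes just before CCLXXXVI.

CCLXXXVI = 286, so the previous integer is 286 - 1 = 285

CCLXXXV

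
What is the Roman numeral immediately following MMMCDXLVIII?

MMMCDXLVIII = 3448; next is 3449

MMMCDXLIX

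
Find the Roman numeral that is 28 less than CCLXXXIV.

CCLXXXIV = 284
284 - 28 = 256

CCLVI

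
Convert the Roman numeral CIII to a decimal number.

CIII: C=100, I=1, I=1, I=1
100 + 1 + 1 + 1 = 103

103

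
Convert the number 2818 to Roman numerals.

Convert 2818 to Roman numerals:
  2818 contains 2×1000 (MM)
  818 contains 1×500 (D)
  318 contains 3×100 (CCC)
  18 contains 1×10 (X)
  8 contains 1×5 (V)
  3 contains 3×1 (III)

MMDCCCXVIII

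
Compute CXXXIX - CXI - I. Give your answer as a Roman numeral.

CXXXIX = 139, CXI = 111, I = 1
139 - 111 = 28
28 - 1 = 27

XXVII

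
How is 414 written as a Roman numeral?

Convert 414 to Roman numerals:
  414 contains 1×400 (CD)
  14 contains 1×10 (X)
  4 contains 1×4 (IV)

CDXIV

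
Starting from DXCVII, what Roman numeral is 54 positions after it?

DXCVII = 597
597 + 54 = 651

DCLI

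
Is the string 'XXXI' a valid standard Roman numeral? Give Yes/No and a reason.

'XXXI': Check the rules: uses only the symbols I, V, X, L, C, D, M; no symbol is repeated more than three times in a row; V, L and D each appear at most once; no smaller symbol precedes a larger one (values never increase from left to right). Value: X (10) + X (10) + X (10) + I (1) = 31. So it is a valid standard Roman numeral.

Yes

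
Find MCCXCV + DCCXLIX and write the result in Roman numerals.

MCCXCV = 1295
DCCXLIX = 749
1295 + 749 = 2044

MMXLIV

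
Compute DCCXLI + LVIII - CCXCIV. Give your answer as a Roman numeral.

DCCXLI = 741, LVIII = 58, CCXCIV = 294
741 + 58 = 799
799 - 294 = 505

DV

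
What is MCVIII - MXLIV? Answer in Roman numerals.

MCVIII = 1108
MXLIV = 1044
1108 - 1044 = 64

LXIV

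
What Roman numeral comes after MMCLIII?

MMCLIII = 2153, so the next integer is 2153 + 1 = 2154

MMCLIV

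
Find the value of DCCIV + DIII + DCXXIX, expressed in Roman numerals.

DCCIV = 704, DIII = 503, DCXXIX = 629
704 + 503 = 1207
1207 + 629 = 1836

MDCCCXXXVI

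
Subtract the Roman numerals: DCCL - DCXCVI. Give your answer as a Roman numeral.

DCCL = 750
DCXCVI = 696
750 - 696 = 54

LIV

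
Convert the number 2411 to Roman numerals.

Convert 2411 to Roman numerals:
  2411 contains 2×1000 (MM)
  411 contains 1×400 (CD)
  11 contains 1×10 (X)
  1 contains 1×1 (I)

MMCDXI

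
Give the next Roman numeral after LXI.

LXI = 61, so the next integer is 61 + 1 = 62

LXII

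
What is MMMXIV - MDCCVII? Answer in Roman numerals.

MMMXIV = 3014
MDCCVII = 1707
3014 - 1707 = 1307

MCCCVII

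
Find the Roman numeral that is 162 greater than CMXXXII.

CMXXXII = 932
932 + 162 = 1094

MXCIV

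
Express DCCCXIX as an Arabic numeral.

DCCCXIX: D=500, C=100, C=100, C=100, X=10, IX=9
500 + 100 + 100 + 100 + 10 + 9 = 819

819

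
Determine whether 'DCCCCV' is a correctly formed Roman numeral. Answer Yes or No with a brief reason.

'DCCCCV': More than 3 consecutive C's

No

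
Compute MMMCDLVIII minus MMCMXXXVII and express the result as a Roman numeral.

MMMCDLVIII = 3458
MMCMXXXVII = 2937
3458 - 2937 = 521

DXXI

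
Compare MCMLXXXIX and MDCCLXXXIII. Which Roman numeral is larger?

MCMLXXXIX = 1989
MDCCLXXXIII = 1783
1989 is larger

MCMLXXXIX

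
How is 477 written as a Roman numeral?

Convert 477 to Roman numerals:
  477 contains 1×400 (CD)
  77 contains 1×50 (L)
  27 contains 2×10 (XX)
  7 contains 1×5 (V)
  2 contains 2×1 (II)

CDLXXVII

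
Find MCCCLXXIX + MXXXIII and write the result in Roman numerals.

MCCCLXXIX = 1379
MXXXIII = 1033
1379 + 1033 = 2412

MMCDXII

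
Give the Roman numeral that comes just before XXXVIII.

XXXVIII = 38, so the previous integer is 38 - 1 = 37

XXXVII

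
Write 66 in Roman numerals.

Convert 66 to Roman numerals:
  66 contains 1×50 (L)
  16 contains 1×10 (X)
  6 contains 1×5 (V)
  1 contains 1×1 (I)

LXVI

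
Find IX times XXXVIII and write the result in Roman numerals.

IX = 9
XXXVIII = 38
9 × 38 = 342

CCCXLII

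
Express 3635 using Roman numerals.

Convert 3635 to Roman numerals:
  3635 contains 3×1000 (MMM)
  635 contains 1×500 (D)
  135 contains 1×100 (C)
  35 contains 3×10 (XXX)
  5 contains 1×5 (V)

MMMDCXXXV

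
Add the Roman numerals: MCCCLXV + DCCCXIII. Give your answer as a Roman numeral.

MCCCLXV = 1365
DCCCXIII = 813
1365 + 813 = 2178

MMCLXXVIII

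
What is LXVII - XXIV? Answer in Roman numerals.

LXVII = 67
XXIV = 24
67 - 24 = 43

XLIII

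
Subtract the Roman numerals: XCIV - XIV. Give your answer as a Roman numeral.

XCIV = 94
XIV = 14
94 - 14 = 80

LXXX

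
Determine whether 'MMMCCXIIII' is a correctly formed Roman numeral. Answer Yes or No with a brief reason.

'MMMCCXIIII': More than 3 consecutive I's

No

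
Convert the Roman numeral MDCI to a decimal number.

MDCI: M=1000, D=500, C=100, I=1
1000 + 500 + 100 + 1 = 1601

1601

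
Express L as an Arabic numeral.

L: L=50

50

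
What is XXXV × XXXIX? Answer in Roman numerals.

XXXV = 35
XXXIX = 39
35 × 39 = 1365

MCCCLXV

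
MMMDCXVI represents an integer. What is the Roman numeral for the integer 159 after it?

MMMDCXVI = 3616
3616 + 159 = 3775

MMMDCCLXXV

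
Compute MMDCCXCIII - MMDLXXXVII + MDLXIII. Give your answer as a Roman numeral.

MMDCCXCIII = 2793, MMDLXXXVII = 2587, MDLXIII = 1563
2793 - 2587 = 206
206 + 1563 = 1769

MDCCLXIX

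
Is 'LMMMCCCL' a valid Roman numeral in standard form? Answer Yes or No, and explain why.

'LMMMCCCL': L should not appear more than once

No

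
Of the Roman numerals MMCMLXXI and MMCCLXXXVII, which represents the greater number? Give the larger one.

MMCMLXXI = 2971
MMCCLXXXVII = 2287
2971 is larger

MMCMLXXI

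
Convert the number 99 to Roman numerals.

Convert 99 to Roman numerals:
  99 contains 1×90 (XC)
  9 contains 1×9 (IX)

XCIX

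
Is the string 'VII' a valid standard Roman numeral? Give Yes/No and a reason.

'VII': Check the rules: uses only the symbols I, V, X, L, C, D, M; no symbol is repeated more than three times in a row; V, L and D each appear at most once; no smaller symbol precedes a larger one (values never increase from left to right). Value: V (5) + I (1) + I (1) = 7. So it is a valid standard Roman numeral.

Yes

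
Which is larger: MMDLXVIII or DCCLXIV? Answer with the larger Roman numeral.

MMDLXVIII = 2568
DCCLXIV = 764
2568 is larger

MMDLXVIII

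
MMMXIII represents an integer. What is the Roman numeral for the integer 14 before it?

MMMXIII = 3013
3013 - 14 = 2999

MMCMXCIX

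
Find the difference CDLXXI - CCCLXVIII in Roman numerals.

CDLXXI = 471
CCCLXVIII = 368
471 - 368 = 103

CIII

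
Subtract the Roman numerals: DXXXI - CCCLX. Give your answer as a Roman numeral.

DXXXI = 531
CCCLX = 360
531 - 360 = 171

CLXXI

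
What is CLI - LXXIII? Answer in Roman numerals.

CLI = 151
LXXIII = 73
151 - 73 = 78

LXXVIII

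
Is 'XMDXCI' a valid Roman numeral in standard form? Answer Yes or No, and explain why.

'XMDXCI': Invalid subtractive combination: XM

No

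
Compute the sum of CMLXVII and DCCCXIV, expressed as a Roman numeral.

CMLXVII = 967
DCCCXIV = 814
967 + 814 = 1781

MDCCLXXXI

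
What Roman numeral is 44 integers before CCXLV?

CCXLV = 245
245 - 44 = 201

CCI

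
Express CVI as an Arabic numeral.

CVI: C=100, V=5, I=1
100 + 5 + 1 = 106

106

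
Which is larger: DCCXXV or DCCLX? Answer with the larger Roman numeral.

DCCXXV = 725
DCCLX = 760
760 is larger

DCCLX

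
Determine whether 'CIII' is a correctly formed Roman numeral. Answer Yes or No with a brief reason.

'CIII': Check the rules: uses only the symbols I, V, X, L, C, D, M; no symbol is repeated more than three times in a row; V, L and D each appear at most once; no smaller symbol precedes a larger one (values never increase from left to right). Value: C (100) + I (1) + I (1) + I (1) = 103. So it is a valid standard Roman numeral.

Yes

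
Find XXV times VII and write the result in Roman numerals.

XXV = 25
VII = 7
25 × 7 = 175

CLXXV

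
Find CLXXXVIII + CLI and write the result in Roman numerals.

CLXXXVIII = 188
CLI = 151
188 + 151 = 339

CCCXXXIX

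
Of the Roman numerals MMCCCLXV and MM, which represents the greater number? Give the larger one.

MMCCCLXV = 2365
MM = 2000
2365 is larger

MMCCCLXV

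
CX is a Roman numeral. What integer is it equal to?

CX: C=100, X=10
100 + 10 = 110

110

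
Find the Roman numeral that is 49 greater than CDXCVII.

CDXCVII = 497
497 + 49 = 546

DXLVI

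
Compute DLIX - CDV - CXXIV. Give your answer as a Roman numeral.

DLIX = 559, CDV = 405, CXXIV = 124
559 - 405 = 154
154 - 124 = 30

XXX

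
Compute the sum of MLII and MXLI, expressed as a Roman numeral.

MLII = 1052
MXLI = 1041
1052 + 1041 = 2093

MMXCIII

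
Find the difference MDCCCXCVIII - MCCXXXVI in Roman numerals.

MDCCCXCVIII = 1898
MCCXXXVI = 1236
1898 - 1236 = 662

DCLXII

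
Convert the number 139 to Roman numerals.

Convert 139 to Roman numerals:
  139 contains 1×100 (C)
  39 contains 3×10 (XXX)
  9 contains 1×9 (IX)

CXXXIX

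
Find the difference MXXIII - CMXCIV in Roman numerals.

MXXIII = 1023
CMXCIV = 994
1023 - 994 = 29

XXIX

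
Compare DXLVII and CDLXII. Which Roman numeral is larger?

DXLVII = 547
CDLXII = 462
547 is larger

DXLVII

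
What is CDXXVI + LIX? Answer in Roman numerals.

CDXXVI = 426
LIX = 59
426 + 59 = 485

CDLXXXV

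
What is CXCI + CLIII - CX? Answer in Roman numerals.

CXCI = 191, CLIII = 153, CX = 110
191 + 153 = 344
344 - 110 = 234

CCXXXIV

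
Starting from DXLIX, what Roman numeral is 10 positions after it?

DXLIX = 549
549 + 10 = 559

DLIX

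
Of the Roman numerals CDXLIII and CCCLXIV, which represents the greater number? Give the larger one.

CDXLIII = 443
CCCLXIV = 364
443 is larger

CDXLIII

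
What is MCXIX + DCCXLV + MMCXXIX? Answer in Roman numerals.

MCXIX = 1119, DCCXLV = 745, MMCXXIX = 2129
1119 + 745 = 1864
1864 + 2129 = 3993

MMMCMXCIII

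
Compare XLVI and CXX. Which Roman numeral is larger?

XLVI = 46
CXX = 120
120 is larger

CXX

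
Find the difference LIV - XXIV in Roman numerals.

LIV = 54
XXIV = 24
54 - 24 = 30

XXX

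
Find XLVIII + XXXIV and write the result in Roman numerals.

XLVIII = 48
XXXIV = 34
48 + 34 = 82

LXXXII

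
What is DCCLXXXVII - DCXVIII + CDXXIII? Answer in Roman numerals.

DCCLXXXVII = 787, DCXVIII = 618, CDXXIII = 423
787 - 618 = 169
169 + 423 = 592

DXCII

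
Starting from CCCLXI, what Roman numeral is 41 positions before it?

CCCLXI = 361
361 - 41 = 320

CCCXX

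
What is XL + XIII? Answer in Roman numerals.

XL = 40
XIII = 13
40 + 13 = 53

LIII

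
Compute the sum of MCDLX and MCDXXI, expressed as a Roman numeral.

MCDLX = 1460
MCDXXI = 1421
1460 + 1421 = 2881

MMDCCCLXXXI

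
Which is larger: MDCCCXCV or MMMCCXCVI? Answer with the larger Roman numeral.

MDCCCXCV = 1895
MMMCCXCVI = 3296
3296 is larger

MMMCCXCVI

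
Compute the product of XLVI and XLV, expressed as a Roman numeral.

XLVI = 46
XLV = 45
46 × 45 = 2070

MMLXX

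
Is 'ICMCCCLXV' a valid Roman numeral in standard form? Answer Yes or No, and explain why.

'ICMCCCLXV': Invalid subtractive combination: IC

No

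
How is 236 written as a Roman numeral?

Convert 236 to Roman numerals:
  236 contains 2×100 (CC)
  36 contains 3×10 (XXX)
  6 contains 1×5 (V)
  1 contains 1×1 (I)

CCXXXVI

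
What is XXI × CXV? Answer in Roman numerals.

XXI = 21
CXV = 115
21 × 115 = 2415

MMCDXV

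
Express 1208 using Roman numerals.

Convert 1208 to Roman numerals:
  1208 contains 1×1000 (M)
  208 contains 2×100 (CC)
  8 contains 1×5 (V)
  3 contains 3×1 (III)

MCCVIII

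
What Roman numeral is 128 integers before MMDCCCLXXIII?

MMDCCCLXXIII = 2873
2873 - 128 = 2745

MMDCCXLV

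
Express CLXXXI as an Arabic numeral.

CLXXXI: C=100, L=50, X=10, X=10, X=10, I=1
100 + 50 + 10 + 10 + 10 + 1 = 181

181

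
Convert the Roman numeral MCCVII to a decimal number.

MCCVII: M=1000, C=100, C=100, V=5, I=1, I=1
1000 + 100 + 100 + 5 + 1 + 1 = 1207

1207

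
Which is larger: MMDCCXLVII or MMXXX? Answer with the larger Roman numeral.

MMDCCXLVII = 2747
MMXXX = 2030
2747 is larger

MMDCCXLVII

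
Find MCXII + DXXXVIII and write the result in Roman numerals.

MCXII = 1112
DXXXVIII = 538
1112 + 538 = 1650

MDCL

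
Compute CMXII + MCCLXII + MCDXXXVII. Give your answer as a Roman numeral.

CMXII = 912, MCCLXII = 1262, MCDXXXVII = 1437
912 + 1262 = 2174
2174 + 1437 = 3611

MMMDCXI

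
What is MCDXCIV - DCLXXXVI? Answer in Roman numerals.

MCDXCIV = 1494
DCLXXXVI = 686
1494 - 686 = 808

DCCCVIII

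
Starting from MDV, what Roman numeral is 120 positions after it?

MDV = 1505
1505 + 120 = 1625

MDCXXV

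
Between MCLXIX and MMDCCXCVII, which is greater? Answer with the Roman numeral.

MCLXIX = 1169
MMDCCXCVII = 2797
2797 is larger

MMDCCXCVII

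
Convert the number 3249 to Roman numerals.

Convert 3249 to Roman numerals:
  3249 contains 3×1000 (MMM)
  249 contains 2×100 (CC)
  49 contains 1×40 (XL)
  9 contains 1×9 (IX)

MMMCCXLIX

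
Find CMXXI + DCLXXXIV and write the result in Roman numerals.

CMXXI = 921
DCLXXXIV = 684
921 + 684 = 1605

MDCV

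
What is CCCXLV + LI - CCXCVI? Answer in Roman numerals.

CCCXLV = 345, LI = 51, CCXCVI = 296
345 + 51 = 396
396 - 296 = 100

C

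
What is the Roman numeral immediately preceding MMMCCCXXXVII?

MMMCCCXXXVII = 3337, so the previous integer is 3337 - 1 = 3336

MMMCCCXXXVI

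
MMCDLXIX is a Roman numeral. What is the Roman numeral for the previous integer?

MMCDLXIX = 2469; previous is 2468

MMCDLXVIII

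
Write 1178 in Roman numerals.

Convert 1178 to Roman numerals:
  1178 contains 1×1000 (M)
  178 contains 1×100 (C)
  78 contains 1×50 (L)
  28 contains 2×10 (XX)
  8 contains 1×5 (V)
  3 contains 3×1 (III)

MCLXXVIII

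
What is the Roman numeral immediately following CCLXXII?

CCLXXII = 272, so the next integer is 272 + 1 = 273

CCLXXIII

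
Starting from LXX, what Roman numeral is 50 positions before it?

LXX = 70
70 - 50 = 20

XX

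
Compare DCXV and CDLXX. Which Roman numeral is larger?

DCXV = 615
CDLXX = 470
615 is larger

DCXV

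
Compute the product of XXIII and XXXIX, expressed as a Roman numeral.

XXIII = 23
XXXIX = 39
23 × 39 = 897

DCCCXCVII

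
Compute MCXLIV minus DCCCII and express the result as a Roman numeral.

MCXLIV = 1144
DCCCII = 802
1144 - 802 = 342

CCCXLII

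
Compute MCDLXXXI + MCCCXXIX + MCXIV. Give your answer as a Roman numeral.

MCDLXXXI = 1481, MCCCXXIX = 1329, MCXIV = 1114
1481 + 1329 = 2810
2810 + 1114 = 3924

MMMCMXXIV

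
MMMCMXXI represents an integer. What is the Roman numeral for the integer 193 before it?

MMMCMXXI = 3921
3921 - 193 = 3728

MMMDCCXXVIII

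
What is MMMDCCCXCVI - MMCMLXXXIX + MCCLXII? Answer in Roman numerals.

MMMDCCCXCVI = 3896, MMCMLXXXIX = 2989, MCCLXII = 1262
3896 - 2989 = 907
907 + 1262 = 2169

MMCLXIX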